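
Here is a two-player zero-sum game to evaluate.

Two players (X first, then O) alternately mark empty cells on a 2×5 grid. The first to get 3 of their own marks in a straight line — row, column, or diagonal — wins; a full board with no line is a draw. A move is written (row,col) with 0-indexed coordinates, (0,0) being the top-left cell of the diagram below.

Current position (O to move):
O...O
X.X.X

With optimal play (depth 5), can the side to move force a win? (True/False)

O winning at [O...O/X.X.X]: False

p1 O@[O...O/X.X.X]: (0,1)[OO..O/X.X.X]-1* (0,2)[O.O.O/X.X.X]-1 (0,3)[O..OO/X.X.X]-1 (1,1)[O...O/XOX.X]-1 (1,3)[O...O/X.XOX]-1
p2 X@[OO..O/X.X.X]: (0,2)[OOX.O/X.X.X]+1* (0,3)[OO.XO/X.X.X]-1 (1,1)[OO..O/XXX.X]+1 (1,3)[OO..O/X.XXX]+1
p3 O@[OOX.O/X.X.X]: (0,3)[OOXOO/X.X.X]-1* (1,1)[OOX.O/XOX.X]-1 (1,3)[OOX.O/X.XOX]-1
p4 X@[OOXOO/X.X.X]: (1,1)[OOXOO/XXX.X]+1* (1,3)[OOXOO/X.XXX]+1
p5 O@[OOXOO/XXX.X] terminal -1; root [O...O/X.X.X] d5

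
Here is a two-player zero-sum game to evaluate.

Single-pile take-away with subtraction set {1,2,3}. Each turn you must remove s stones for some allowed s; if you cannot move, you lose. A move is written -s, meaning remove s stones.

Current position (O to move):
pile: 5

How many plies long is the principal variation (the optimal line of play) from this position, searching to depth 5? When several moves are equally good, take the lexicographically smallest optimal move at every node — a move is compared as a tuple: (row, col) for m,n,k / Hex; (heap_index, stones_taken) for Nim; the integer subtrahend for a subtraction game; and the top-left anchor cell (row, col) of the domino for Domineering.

PV length from [5]: 3 plies

ply 1, O at 5 | -1=+1→4*; -2=-1→3; -3=-1→2
ply 2, X at 4 | -1=-1→3*; -2=-1→2; -3=-1→1
ply 3, O at 3 | -1=-1→2; -2=-1→1; -3=+1→0*
ply 4: 0 is terminal -1 (X); from 5 depth 5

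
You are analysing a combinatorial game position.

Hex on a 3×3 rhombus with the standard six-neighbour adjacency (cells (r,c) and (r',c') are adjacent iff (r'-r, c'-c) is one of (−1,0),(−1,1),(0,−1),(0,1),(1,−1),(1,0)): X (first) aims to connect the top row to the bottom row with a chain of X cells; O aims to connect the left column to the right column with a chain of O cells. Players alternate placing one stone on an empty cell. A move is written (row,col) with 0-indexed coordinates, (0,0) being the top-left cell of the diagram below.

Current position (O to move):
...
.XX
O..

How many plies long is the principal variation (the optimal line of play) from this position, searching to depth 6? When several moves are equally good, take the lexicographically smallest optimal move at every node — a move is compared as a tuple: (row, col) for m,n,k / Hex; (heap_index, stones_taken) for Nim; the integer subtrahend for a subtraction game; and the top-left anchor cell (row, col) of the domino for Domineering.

ply 1, O at .../.XX/O.. | (0,0)=-1→O../.XX/O..*; (0,1)=-1→.O./.XX/O..; (0,2)=-1→..O/.XX/O..; (1,0)=-1→.../OXX/O..; (2,1)=-1→.../.XX/OO.; (2,2)=-1→.../.XX/O.O
ply 2, X at O../.XX/O.. | (0,1)=+1→OX./.XX/O..*; (0,2)=+1→O.X/.XX/O..; (1,0)=+1→O../XXX/O..; (2,1)=+1→O../.XX/OX.; (2,2)=+1→O../.XX/O.X
ply 3, O at OX./.XX/O.. | (0,2)=-1→OXO/.XX/O..*; (1,0)=-1→OX./OXX/O..; (2,1)=-1→OX./.XX/OO.; (2,2)=-1→OX./.XX/O.O
ply 4, X at OXO/.XX/O.. | (1,0)=+1→OXO/XXX/O..*; (2,1)=+1→OXO/.XX/OX.; (2,2)=+1→OXO/.XX/O.X
ply 5, O at OXO/XXX/O.. | (2,1)=-1→OXO/XXX/OO.*; (2,2)=-1→OXO/XXX/O.O
ply 6, X at OXO/XXX/OO. | (2,2)=+1→OXO/XXX/OOX*
ply 7: OXO/XXX/OOX is terminal -1 (O); from .../.XX/O.. depth 6

PV length from [.../.XX/O..]: 6 plies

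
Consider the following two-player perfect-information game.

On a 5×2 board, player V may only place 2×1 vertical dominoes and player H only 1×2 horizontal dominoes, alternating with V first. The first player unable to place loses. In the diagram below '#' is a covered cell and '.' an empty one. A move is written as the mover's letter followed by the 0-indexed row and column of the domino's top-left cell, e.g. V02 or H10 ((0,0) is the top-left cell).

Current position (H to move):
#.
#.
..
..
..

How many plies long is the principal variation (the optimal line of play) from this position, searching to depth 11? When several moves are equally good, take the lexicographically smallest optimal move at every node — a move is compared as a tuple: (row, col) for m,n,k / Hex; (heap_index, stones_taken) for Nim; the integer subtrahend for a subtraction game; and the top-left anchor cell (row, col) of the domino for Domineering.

PV length from [#./#./../../..]: 3 plies

p1 H@[#./#./../../..]: H20[#./#./##/../..]-1 H30[#./#./../##/..]+1* H40[#./#./../../##]-1
p2 V@[#./#./../##/..]: V01[##/##/../##/..]-1* V11[#./##/.#/##/..]-1
p3 H@[##/##/../##/..]: H20[##/##/##/##/..]+1* H40[##/##/../##/##]+1
p4 V@[##/##/##/##/..] terminal -1; root [#./#./../../..] d11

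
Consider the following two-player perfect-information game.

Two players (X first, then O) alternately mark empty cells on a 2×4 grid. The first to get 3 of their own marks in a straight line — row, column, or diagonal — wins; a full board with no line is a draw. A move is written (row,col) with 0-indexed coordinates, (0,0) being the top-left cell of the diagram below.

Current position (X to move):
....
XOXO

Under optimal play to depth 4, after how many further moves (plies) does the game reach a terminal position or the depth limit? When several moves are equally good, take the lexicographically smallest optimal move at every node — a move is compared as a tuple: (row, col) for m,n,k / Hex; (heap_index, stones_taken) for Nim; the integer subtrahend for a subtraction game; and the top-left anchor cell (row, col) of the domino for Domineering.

[..../XOXO] X move#1: (0,0):+0/X.../XOXO*, (0,1):+0/.X../XOXO, (0,2):+0/..X./XOXO, (0,3):+0/...X/XOXO
[X.../XOXO] O move#2: (0,1):+0/XO../XOXO*, (0,2):+0/X.O./XOXO, (0,3):+0/X..O/XOXO
[XO../XOXO] X move#3: (0,2):+0/XOX./XOXO*, (0,3):+0/XO.X/XOXO
[XOX./XOXO] O move#4: (0,3):+0/XOXO/XOXO*
[XOXO/XOXO] end (terminal +0, X#5); searched ..../XOXO to 4

PV length from [..../XOXO]: 4 plies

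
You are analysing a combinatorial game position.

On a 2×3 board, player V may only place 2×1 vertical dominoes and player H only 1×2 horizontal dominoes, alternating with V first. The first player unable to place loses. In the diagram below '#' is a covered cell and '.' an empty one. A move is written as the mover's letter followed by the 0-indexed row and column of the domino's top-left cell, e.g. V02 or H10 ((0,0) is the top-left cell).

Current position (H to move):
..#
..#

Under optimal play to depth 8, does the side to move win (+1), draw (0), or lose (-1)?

value(..#/..#, H) = +1

ply 1, H at ..#/..# | H00=+1→###/..#*; H10=+1→..#/###
ply 2: ###/..# is terminal -1 (V); from ..#/..# depth 8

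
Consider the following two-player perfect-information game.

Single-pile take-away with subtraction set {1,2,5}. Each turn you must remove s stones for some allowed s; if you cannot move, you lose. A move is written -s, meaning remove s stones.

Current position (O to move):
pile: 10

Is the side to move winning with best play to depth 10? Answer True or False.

O winning at [10]: True

p1 O@[10]: -1[9]+1* -2[8]-1 -5[5]-1
p2 X@[9]: -1[8]-1* -2[7]-1 -5[4]-1
p3 O@[8]: -1[7]-1 -2[6]+1* -5[3]+1
p4 X@[6]: -1[5]-1* -2[4]-1 -5[1]-1
p5 O@[5]: -1[4]-1 -2[3]+1* -5[0]+1
p6 X@[3]: -1[2]-1* -2[1]-1
p7 O@[2]: -1[1]-1 -2[0]+1*
p8 X@[0] terminal -1; root [10] d10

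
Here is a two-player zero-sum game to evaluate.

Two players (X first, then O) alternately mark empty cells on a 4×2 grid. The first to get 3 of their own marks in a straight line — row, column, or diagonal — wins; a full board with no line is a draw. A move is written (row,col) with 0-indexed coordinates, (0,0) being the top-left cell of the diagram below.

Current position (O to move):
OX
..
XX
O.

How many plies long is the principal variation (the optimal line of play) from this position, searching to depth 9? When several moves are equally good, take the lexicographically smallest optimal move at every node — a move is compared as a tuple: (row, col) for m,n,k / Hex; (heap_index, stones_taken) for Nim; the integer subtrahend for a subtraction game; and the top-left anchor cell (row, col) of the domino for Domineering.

p1 O@[OX/../XX/O.]: (1,0)[OX/O./XX/O.]-1 (1,1)[OX/.O/XX/O.]+0* (3,1)[OX/../XX/OO]-1
p2 X@[OX/.O/XX/O.]: (1,0)[OX/XO/XX/O.]+0* (3,1)[OX/.O/XX/OX]+0
p3 O@[OX/XO/XX/O.]: (3,1)[OX/XO/XX/OO]+0*
p4 X@[OX/XO/XX/OO] terminal +0; root [OX/../XX/O.] d9

PV length from [OX/../XX/O.]: 3 plies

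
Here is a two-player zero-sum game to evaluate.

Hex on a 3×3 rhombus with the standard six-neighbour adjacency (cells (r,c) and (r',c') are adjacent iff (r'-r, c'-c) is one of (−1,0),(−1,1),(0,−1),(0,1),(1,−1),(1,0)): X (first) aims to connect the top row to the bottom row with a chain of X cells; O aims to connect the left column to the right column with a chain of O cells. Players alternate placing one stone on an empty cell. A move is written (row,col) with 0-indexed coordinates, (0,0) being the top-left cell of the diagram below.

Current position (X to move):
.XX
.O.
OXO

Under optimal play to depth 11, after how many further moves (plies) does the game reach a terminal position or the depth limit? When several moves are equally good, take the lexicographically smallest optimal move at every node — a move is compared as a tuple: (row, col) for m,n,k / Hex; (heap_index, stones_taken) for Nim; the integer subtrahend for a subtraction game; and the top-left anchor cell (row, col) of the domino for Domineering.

PV length from [.XX/.O./OXO]: 1 ply

ply 1, X at .XX/.O./OXO | (0,0)=-1→XXX/.O./OXO; (1,0)=-1→.XX/XO./OXO; (1,2)=+1→.XX/.OX/OXO*
ply 2: .XX/.OX/OXO is terminal -1 (O); from .XX/.O./OXO depth 11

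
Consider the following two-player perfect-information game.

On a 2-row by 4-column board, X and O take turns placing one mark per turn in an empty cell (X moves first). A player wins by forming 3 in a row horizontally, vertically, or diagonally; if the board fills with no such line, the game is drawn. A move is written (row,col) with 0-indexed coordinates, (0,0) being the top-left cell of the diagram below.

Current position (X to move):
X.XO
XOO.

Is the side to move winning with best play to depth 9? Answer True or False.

X winning at [X.XO/XOO.]: True

ply 1, X at X.XO/XOO. | (0,1)=+1→XXXO/XOO.*; (1,3)=+0→X.XO/XOOX
ply 2: XXXO/XOO. is terminal -1 (O); from X.XO/XOO. depth 9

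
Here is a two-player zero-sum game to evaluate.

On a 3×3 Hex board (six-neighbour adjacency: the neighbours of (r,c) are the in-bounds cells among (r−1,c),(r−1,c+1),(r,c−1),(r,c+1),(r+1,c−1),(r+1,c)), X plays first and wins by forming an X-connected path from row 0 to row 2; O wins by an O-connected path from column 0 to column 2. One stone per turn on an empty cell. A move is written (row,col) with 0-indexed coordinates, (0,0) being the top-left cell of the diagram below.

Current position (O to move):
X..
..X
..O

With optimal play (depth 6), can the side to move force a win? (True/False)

[X../..X/..O] O move#1: (0,1):-1/XO./..X/..O, (0,2):-1/X.O/..X/..O, (1,0):-1/X../O.X/..O, (1,1):+1/X../.OX/..O*, (2,0):-1/X../..X/O.O, (2,1):-1/X../..X/.OO
[X../.OX/..O] X move#2: (0,1):-1/XX./.OX/..O*, (0,2):-1/X.X/.OX/..O, (1,0):-1/X../XOX/..O, (2,0):-1/X../.OX/X.O, (2,1):-1/X../.OX/.XO
[XX./.OX/..O] O move#3: (0,2):+1/XXO/.OX/..O*, (1,0):+1/XX./OOX/..O, (2,0):+1/XX./.OX/O.O, (2,1):+1/XX./.OX/.OO
[XXO/.OX/..O] X move#4: (1,0):-1/XXO/XOX/..O*, (2,0):-1/XXO/.OX/X.O, (2,1):-1/XXO/.OX/.XO
[XXO/XOX/..O] O move#5: (2,0):+1/XXO/XOX/O.O*, (2,1):-1/XXO/XOX/.OO
[XXO/XOX/O.O] end (terminal -1, X#6); searched X../..X/..O to 6

O winning at [X../..X/..O]: True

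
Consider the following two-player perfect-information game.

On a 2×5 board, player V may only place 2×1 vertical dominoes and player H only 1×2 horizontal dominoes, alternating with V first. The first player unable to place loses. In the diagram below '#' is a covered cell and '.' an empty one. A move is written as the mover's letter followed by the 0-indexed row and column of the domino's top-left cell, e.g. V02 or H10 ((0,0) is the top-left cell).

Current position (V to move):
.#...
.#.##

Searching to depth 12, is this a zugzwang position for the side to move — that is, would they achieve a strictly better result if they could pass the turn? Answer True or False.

p1 V@[.#.../.#.##]: V00[##.../##.##]-1 V02[.##../.####]+1*
p2 H@[.##../.####]: H03[.####/.####]-1*
p3 V@[.####/.####]: V00[#####/#####]+1*
p4 H@[#####/#####] terminal -1; root [.#.../.#.##] d12
pass branch (H moves first from the same position):
  | p1 H@[.#.../.#.##]: H02[.###./.#.##]-1* H03[.#.##/.#.##]-1
  | p2 V@[.###./.#.##]: V00[####./##.##]+1*
  | p3 H@[####./##.##] terminal -1; root [.#.../.#.##] d12
V moving scores +1; V passing scores +1

zugzwang(.#.../.#.##, V) = False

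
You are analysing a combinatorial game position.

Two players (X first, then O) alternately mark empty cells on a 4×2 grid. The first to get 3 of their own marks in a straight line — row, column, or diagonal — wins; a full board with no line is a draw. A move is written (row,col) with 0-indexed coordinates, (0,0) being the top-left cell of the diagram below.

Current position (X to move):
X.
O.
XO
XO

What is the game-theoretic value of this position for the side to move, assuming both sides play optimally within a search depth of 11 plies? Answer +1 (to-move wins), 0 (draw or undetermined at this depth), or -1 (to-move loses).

value(X./O./XO/XO, X) = 0

[X./O./XO/XO] X move#1: (0,1):-1/XX/O./XO/XO, (1,1):+0/X./OX/XO/XO*
[X./OX/XO/XO] O move#2: (0,1):+0/XO/OX/XO/XO*
[XO/OX/XO/XO] end (terminal +0, X#3); searched X./O./XO/XO to 11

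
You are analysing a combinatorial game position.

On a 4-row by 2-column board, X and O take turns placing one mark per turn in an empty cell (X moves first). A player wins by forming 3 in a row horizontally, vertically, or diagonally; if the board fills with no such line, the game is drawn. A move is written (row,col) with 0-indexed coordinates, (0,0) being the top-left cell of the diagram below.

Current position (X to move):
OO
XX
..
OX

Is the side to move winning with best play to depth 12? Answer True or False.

X winning at [OO/XX/../OX]: True

p1 X@[OO/XX/../OX]: (2,0)[OO/XX/X./OX]+0 (2,1)[OO/XX/.X/OX]+1*
p2 O@[OO/XX/.X/OX] terminal -1; root [OO/XX/../OX] d12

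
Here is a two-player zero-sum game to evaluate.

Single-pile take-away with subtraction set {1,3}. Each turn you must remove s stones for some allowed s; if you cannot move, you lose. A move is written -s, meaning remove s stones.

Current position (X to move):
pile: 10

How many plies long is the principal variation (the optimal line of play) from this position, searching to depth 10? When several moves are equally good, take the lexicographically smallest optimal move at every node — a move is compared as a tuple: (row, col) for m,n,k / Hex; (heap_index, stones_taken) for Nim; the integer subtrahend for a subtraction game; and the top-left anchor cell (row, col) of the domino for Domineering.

p1 X@[10]: -1[9]-1* -3[7]-1
p2 O@[9]: -1[8]+1* -3[6]+1
p3 X@[8]: -1[7]-1* -3[5]-1
p4 O@[7]: -1[6]+1* -3[4]+1
p5 X@[6]: -1[5]-1* -3[3]-1
p6 O@[5]: -1[4]+1* -3[2]+1
p7 X@[4]: -1[3]-1* -3[1]-1
p8 O@[3]: -1[2]+1* -3[0]+1
p9 X@[2]: -1[1]-1*
p10 O@[1]: -1[0]+1*
p11 X@[0] terminal -1; root [10] d10

PV length from [10]: 10 plies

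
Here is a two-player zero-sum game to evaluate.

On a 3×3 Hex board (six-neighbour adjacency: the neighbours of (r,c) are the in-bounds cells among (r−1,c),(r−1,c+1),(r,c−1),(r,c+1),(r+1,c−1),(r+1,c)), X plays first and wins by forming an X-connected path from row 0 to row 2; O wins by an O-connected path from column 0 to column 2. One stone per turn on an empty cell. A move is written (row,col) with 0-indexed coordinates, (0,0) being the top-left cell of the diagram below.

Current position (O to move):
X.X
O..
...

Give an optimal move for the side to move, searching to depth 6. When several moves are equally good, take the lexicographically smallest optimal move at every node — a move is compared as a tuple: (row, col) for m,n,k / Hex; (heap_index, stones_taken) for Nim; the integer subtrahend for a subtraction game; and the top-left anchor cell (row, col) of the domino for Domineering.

[X.X/O../...] O move#1: (0,1):-1/XOX/O../..., (1,1):-1/X.X/OO./..., (1,2):-1/X.X/O.O/..., (2,0):-1/X.X/O../O.., (2,1):+1/X.X/O../.O.*, (2,2):-1/X.X/O../..O
[X.X/O../.O.] X move#2: (0,1):-1/XXX/O../.O.*, (1,1):-1/X.X/OX./.O., (1,2):-1/X.X/O.X/.O., (2,0):-1/X.X/O../XO., (2,2):-1/X.X/O../.OX
[XXX/O../.O.] O move#3: (1,1):+1/XXX/OO./.O.*, (1,2):+1/XXX/O.O/.O., (2,0):+1/XXX/O../OO., (2,2):+1/XXX/O../.OO
[XXX/OO./.O.] X move#4: (1,2):-1/XXX/OOX/.O.*, (2,0):-1/XXX/OO./XO., (2,2):-1/XXX/OO./.OX
[XXX/OOX/.O.] O move#5: (2,0):-1/XXX/OOX/OO., (2,2):+1/XXX/OOX/.OO*
[XXX/OOX/.OO] end (terminal -1, X#6); searched X.X/O../... to 6

O's best at [X.X/O../...]: (2,1)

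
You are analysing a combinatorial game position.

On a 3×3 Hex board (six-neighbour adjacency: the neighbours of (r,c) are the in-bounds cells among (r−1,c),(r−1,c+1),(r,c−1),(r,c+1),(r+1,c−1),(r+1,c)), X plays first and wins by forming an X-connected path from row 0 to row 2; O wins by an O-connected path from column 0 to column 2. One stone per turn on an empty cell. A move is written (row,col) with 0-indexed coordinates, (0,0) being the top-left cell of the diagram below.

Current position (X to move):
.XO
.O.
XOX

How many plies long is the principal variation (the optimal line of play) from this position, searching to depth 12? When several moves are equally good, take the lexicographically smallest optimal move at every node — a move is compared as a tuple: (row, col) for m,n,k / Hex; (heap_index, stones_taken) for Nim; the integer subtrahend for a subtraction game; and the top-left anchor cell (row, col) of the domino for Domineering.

ply 1, X at .XO/.O./XOX | (0,0)=-1→XXO/.O./XOX; (1,0)=+1→.XO/XO./XOX*; (1,2)=-1→.XO/.OX/XOX
ply 2: .XO/XO./XOX is terminal -1 (O); from .XO/.O./XOX depth 12

PV length from [.XO/.O./XOX]: 1 ply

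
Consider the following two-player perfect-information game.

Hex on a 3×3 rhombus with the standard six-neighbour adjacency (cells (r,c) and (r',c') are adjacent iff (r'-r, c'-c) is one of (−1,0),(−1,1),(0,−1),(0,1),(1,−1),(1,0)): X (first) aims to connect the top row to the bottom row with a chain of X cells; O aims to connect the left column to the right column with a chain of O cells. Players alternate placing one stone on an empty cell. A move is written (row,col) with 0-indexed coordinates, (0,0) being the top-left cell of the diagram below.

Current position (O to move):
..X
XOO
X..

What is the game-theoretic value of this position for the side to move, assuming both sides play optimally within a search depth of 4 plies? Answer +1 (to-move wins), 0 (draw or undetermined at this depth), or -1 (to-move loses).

value(..X/XOO/X.., O) = -1

[..X/XOO/X..] O move#1: (0,0):-1/O.X/XOO/X..*, (0,1):-1/.OX/XOO/X.., (2,1):-1/..X/XOO/XO., (2,2):-1/..X/XOO/X.O
[O.X/XOO/X..] X move#2: (0,1):+1/OXX/XOO/X..*, (2,1):-1/O.X/XOO/XX., (2,2):-1/O.X/XOO/X.X
[OXX/XOO/X..] end (terminal -1, O#3); searched ..X/XOO/X.. to 4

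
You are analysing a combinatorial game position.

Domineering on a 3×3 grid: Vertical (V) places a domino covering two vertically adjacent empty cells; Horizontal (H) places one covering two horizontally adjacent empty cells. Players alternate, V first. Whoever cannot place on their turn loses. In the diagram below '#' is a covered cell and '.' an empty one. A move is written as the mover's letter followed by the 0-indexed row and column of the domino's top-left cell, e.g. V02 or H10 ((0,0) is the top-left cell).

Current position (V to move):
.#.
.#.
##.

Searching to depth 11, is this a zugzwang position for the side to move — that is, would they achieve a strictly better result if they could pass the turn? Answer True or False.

zugzwang(.#./.#./##., V) = False

p1 V@[.#./.#./##.]: V00[##./##./##.]+1* V02[.##/.##/##.]+1 V12[.#./.##/###]+1
p2 H@[##./##./##.] terminal -1; root [.#./.#./##.] d11
if V skipped the turn, H would face:
~ p1 H@[.#./.#./##.] terminal -1; root [.#./.#./##.] d11
compare (V): move=+1 vs pass=+1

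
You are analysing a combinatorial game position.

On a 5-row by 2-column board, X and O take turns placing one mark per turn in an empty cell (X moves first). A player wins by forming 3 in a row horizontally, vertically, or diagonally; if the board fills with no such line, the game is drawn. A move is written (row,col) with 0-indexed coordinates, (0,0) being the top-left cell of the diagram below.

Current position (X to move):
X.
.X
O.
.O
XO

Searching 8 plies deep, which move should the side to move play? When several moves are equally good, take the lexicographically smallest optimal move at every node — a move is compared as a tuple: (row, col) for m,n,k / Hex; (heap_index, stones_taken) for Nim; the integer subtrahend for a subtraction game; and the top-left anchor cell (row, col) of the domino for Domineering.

X's best at [X./.X/O./.O/XO]: (2,1)

p1 X@[X./.X/O./.O/XO]: (0,1)[XX/.X/O./.O/XO]-1 (1,0)[X./XX/O./.O/XO]-1 (2,1)[X./.X/OX/.O/XO]+0* (3,0)[X./.X/O./XO/XO]-1
p2 O@[X./.X/OX/.O/XO]: (0,1)[XO/.X/OX/.O/XO]+0* (1,0)[X./OX/OX/.O/XO]-1 (3,0)[X./.X/OX/OO/XO]-1
p3 X@[XO/.X/OX/.O/XO]: (1,0)[XO/XX/OX/.O/XO]+0* (3,0)[XO/.X/OX/XO/XO]+0
p4 O@[XO/XX/OX/.O/XO]: (3,0)[XO/XX/OX/OO/XO]+0*
p5 X@[XO/XX/OX/OO/XO] terminal +0; root [X./.X/O./.O/XO] d8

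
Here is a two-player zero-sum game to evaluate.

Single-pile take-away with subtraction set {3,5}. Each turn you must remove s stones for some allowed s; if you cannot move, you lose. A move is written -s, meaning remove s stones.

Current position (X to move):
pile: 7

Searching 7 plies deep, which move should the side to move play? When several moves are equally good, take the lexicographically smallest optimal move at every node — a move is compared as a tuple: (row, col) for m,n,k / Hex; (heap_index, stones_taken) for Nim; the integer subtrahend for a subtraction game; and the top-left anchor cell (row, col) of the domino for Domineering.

X's best at [7]: -5

[7] X move#1: -3:-1/4, -5:+1/2*
[2] end (terminal -1, O#2); searched 7 to 7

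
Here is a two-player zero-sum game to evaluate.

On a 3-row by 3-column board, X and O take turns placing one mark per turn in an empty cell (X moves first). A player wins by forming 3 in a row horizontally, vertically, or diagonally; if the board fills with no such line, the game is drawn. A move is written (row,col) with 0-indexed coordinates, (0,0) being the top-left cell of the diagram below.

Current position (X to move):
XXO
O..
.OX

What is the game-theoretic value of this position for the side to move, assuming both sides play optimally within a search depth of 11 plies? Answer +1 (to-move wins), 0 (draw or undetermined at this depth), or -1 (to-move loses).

value(XXO/O../.OX, X) = +1

p1 X@[XXO/O../.OX]: (1,1)[XXO/OX./.OX]+1* (1,2)[XXO/O.X/.OX]+0 (2,0)[XXO/O../XOX]+0
p2 O@[XXO/OX./.OX] terminal -1; root [XXO/O../.OX] d11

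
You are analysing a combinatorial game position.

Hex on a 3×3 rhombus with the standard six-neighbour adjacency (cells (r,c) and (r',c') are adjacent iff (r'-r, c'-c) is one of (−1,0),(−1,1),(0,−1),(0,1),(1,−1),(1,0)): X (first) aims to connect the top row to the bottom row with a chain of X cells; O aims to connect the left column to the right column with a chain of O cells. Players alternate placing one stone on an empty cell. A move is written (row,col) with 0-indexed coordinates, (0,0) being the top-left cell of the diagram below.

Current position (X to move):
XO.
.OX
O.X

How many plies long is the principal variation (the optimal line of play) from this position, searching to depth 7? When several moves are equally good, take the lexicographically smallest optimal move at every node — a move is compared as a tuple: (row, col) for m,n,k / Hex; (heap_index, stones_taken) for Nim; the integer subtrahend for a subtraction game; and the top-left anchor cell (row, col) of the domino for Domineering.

PV length from [XO./.OX/O.X]: 1 ply

[XO./.OX/O.X] X move#1: (0,2):+1/XOX/.OX/O.X*, (1,0):-1/XO./XOX/O.X, (2,1):-1/XO./.OX/OXX
[XOX/.OX/O.X] end (terminal -1, O#2); searched XO./.OX/O.X to 7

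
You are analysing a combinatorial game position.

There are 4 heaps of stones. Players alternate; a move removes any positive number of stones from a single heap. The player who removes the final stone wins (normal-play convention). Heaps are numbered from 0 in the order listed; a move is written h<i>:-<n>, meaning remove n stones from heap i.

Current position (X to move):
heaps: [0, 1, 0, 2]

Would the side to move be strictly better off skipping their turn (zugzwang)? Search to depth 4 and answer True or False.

zugzwang((0,1,0,2), X) = False

p1 X@[(0,1,0,2)]: h1:-1[(0,0,0,2)]-1 h3:-1[(0,1,0,1)]+1* h3:-2[(0,1,0,0)]-1
p2 O@[(0,1,0,1)]: h1:-1[(0,0,0,1)]-1* h3:-1[(0,1,0,0)]-1
p3 X@[(0,0,0,1)]: h3:-1[(0,0,0,0)]+1*
p4 O@[(0,0,0,0)] terminal -1; root [(0,1,0,2)] d4
suppose X passes — search the same position with O to move:
pass> p1 O@[(0,1,0,2)]: h1:-1[(0,0,0,2)]-1 h3:-1[(0,1,0,1)]+1* h3:-2[(0,1,0,0)]-1
pass> p2 X@[(0,1,0,1)]: h1:-1[(0,0,0,1)]-1* h3:-1[(0,1,0,0)]-1
pass> p3 O@[(0,0,0,1)]: h3:-1[(0,0,0,0)]+1*
pass> p4 X@[(0,0,0,0)] terminal -1; root [(0,1,0,2)] d4
for X: play +1, pass -1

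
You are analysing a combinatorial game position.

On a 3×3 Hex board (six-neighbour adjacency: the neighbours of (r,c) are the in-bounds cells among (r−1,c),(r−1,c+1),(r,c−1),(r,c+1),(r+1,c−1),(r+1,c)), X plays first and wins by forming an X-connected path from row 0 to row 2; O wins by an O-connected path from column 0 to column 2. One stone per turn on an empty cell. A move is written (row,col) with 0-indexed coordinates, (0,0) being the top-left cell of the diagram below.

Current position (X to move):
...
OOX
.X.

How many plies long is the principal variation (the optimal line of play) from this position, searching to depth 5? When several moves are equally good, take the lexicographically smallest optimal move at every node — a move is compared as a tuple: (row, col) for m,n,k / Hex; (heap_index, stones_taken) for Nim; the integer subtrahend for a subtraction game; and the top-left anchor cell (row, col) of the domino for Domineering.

PV length from [.../OOX/.X.]: 1 ply

[.../OOX/.X.] X move#1: (0,0):-1/X../OOX/.X., (0,1):-1/.X./OOX/.X., (0,2):+1/..X/OOX/.X.*, (2,0):-1/.../OOX/XX., (2,2):-1/.../OOX/.XX
[..X/OOX/.X.] end (terminal -1, O#2); searched .../OOX/.X. to 5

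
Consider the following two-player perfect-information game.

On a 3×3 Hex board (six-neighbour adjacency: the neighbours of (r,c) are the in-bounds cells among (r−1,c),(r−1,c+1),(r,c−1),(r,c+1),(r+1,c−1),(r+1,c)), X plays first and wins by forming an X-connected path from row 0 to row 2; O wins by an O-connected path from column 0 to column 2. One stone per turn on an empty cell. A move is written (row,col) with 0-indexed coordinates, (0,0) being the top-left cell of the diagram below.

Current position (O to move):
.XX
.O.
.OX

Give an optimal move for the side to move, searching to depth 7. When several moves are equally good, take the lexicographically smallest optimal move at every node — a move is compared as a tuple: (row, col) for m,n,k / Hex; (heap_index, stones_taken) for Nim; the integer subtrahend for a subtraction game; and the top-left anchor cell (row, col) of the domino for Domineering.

[.XX/.O./.OX] O move#1: (0,0):-1/OXX/.O./.OX, (1,0):-1/.XX/OO./.OX, (1,2):+1/.XX/.OO/.OX*, (2,0):-1/.XX/.O./OOX
[.XX/.OO/.OX] X move#2: (0,0):-1/XXX/.OO/.OX*, (1,0):-1/.XX/XOO/.OX, (2,0):-1/.XX/.OO/XOX
[XXX/.OO/.OX] O move#3: (1,0):+1/XXX/OOO/.OX*, (2,0):+1/XXX/.OO/OOX
[XXX/OOO/.OX] end (terminal -1, X#4); searched .XX/.O./.OX to 7

O's best at [.XX/.O./.OX]: (1,2)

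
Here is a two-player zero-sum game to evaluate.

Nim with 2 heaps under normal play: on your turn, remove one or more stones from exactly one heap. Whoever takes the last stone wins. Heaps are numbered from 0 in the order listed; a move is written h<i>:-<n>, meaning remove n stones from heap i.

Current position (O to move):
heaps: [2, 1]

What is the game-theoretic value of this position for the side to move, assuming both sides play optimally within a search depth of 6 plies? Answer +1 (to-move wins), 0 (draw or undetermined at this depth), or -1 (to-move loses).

p1 O@[(2,1)]: h0:-1[(1,1)]+1* h0:-2[(0,1)]-1 h1:-1[(2,0)]-1
p2 X@[(1,1)]: h0:-1[(0,1)]-1* h1:-1[(1,0)]-1
p3 O@[(0,1)]: h1:-1[(0,0)]+1*
p4 X@[(0,0)] terminal -1; root [(2,1)] d6

value((2,1), O) = +1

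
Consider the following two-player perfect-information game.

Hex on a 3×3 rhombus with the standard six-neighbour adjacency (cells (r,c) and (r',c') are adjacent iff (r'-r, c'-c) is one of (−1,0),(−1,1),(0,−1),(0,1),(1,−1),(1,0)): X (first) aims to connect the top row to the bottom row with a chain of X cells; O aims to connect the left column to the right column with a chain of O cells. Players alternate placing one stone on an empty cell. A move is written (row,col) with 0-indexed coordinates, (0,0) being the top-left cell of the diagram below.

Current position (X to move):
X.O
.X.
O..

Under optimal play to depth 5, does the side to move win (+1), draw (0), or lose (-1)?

p1 X@[X.O/.X./O..]: (0,1)[XXO/.X./O..]-1 (1,0)[X.O/XX./O..]-1 (1,2)[X.O/.XX/O..]+1* (2,1)[X.O/.X./OX.]+1 (2,2)[X.O/.X./O.X]+1
p2 O@[X.O/.XX/O..]: (0,1)[XOO/.XX/O..]-1* (1,0)[X.O/OXX/O..]-1 (2,1)[X.O/.XX/OO.]-1 (2,2)[X.O/.XX/O.O]-1
p3 X@[XOO/.XX/O..]: (1,0)[XOO/XXX/O..]+1* (2,1)[XOO/.XX/OX.]-1 (2,2)[XOO/.XX/O.X]-1
p4 O@[XOO/XXX/O..]: (2,1)[XOO/XXX/OO.]-1* (2,2)[XOO/XXX/O.O]-1
p5 X@[XOO/XXX/OO.]: (2,2)[XOO/XXX/OOX]+1*
p6 O@[XOO/XXX/OOX] terminal -1; root [X.O/.X./O..] d5

value(X.O/.X./O.., X) = +1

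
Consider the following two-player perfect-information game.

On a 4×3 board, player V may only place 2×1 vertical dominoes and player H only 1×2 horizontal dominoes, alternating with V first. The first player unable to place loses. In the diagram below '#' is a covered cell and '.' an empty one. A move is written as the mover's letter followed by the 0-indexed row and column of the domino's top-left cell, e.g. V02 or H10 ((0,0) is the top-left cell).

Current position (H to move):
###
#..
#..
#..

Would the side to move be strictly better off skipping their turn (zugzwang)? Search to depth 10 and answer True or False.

ply 1, H at ###/#../#../#.. | H11=-1→###/###/#../#..; H21=+1→###/#../###/#..*; H31=-1→###/#../#../###
ply 2: ###/#../###/#.. is terminal -1 (V); from ###/#../#../#.. depth 10
if H skipped the turn, V would face:
~ ply 1, V at ###/#../#../#.. | V11=+1→###/##./##./#..*; V12=+1→###/#.#/#.#/#..; V21=+1→###/#../##./##.; V22=+1→###/#../#.#/#.#
~ ply 2, H at ###/##./##./#.. | H31=-1→###/##./##./###*
~ ply 3, V at ###/##./##./### | V12=+1→###/###/###/###*
~ ply 4: ###/###/###/### is terminal -1 (H); from ###/#../#../#.. depth 10
compare (H): move=+1 vs pass=-1

zugzwang(###/#../#../#.., H) = False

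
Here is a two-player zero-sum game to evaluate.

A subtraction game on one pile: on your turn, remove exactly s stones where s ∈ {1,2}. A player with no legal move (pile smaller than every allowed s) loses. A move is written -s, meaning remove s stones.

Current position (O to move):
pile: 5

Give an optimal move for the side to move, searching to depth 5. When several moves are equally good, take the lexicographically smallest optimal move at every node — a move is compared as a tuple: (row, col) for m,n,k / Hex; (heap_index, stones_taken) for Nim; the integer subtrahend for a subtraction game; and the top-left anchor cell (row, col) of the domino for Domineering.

[5] O move#1: -1:-1/4, -2:+1/3*
[3] X move#2: -1:-1/2*, -2:-1/1
[2] O move#3: -1:-1/1, -2:+1/0*
[0] end (terminal -1, X#4); searched 5 to 5

O's best at [5]: -2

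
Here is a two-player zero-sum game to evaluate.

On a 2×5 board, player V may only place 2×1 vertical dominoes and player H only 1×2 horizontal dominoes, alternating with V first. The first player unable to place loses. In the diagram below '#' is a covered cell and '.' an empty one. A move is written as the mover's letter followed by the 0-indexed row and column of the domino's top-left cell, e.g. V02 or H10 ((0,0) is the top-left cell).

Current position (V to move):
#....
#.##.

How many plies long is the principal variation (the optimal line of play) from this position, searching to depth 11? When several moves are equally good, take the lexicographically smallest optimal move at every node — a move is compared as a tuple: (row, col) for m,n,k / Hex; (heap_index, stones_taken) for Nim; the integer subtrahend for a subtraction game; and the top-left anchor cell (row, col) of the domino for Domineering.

[#..../#.##.] V move#1: V01:-1/##.../####.*, V04:-1/#...#/#.###
[##.../####.] H move#2: H02:-1/####./####., H03:+1/##.##/####.*
[##.##/####.] end (terminal -1, V#3); searched #..../#.##. to 11

PV length from [#..../#.##.]: 2 plies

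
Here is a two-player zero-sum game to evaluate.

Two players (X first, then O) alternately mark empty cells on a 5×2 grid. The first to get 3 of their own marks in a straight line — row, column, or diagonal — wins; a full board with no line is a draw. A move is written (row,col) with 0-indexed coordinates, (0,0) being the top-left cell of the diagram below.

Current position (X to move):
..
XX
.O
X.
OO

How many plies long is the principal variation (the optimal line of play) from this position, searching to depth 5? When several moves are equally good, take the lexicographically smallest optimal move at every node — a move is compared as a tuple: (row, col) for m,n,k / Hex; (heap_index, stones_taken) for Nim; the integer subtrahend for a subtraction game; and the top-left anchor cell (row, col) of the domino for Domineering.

[../XX/.O/X./OO] X move#1: (0,0):-1/X./XX/.O/X./OO, (0,1):-1/.X/XX/.O/X./OO, (2,0):+1/../XX/XO/X./OO*, (3,1):+0/../XX/.O/XX/OO
[../XX/XO/X./OO] end (terminal -1, O#2); searched ../XX/.O/X./OO to 5

PV length from [../XX/.O/X./OO]: 1 ply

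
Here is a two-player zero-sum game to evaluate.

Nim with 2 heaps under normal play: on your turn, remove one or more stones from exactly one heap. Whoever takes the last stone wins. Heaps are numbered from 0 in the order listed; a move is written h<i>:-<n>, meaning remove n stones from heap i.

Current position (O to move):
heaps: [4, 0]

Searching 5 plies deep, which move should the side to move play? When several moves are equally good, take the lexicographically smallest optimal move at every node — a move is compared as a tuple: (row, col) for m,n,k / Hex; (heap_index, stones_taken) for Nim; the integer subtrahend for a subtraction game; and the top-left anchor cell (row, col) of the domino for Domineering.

O's best at [(4,0)]: h0:-4

[(4,0)] O move#1: h0:-1:-1/(3,0), h0:-2:-1/(2,0), h0:-3:-1/(1,0), h0:-4:+1/(0,0)*
[(0,0)] end (terminal -1, X#2); searched (4,0) to 5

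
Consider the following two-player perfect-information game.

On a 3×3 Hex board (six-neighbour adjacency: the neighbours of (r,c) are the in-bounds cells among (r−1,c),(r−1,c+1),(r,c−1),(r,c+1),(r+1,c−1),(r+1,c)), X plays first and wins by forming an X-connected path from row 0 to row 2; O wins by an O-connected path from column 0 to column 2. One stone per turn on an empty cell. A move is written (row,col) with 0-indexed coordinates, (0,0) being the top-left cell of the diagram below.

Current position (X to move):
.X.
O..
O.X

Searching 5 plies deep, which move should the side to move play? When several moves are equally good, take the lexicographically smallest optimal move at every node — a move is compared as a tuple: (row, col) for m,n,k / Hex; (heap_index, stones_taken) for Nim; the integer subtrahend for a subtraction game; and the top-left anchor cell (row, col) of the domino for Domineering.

X's best at [.X./O../O.X]: (1,1)

p1 X@[.X./O../O.X]: (0,0)[XX./O../O.X]-1 (0,2)[.XX/O../O.X]-1 (1,1)[.X./OX./O.X]+1* (1,2)[.X./O.X/O.X]+1 (2,1)[.X./O../OXX]-1
p2 O@[.X./OX./O.X]: (0,0)[OX./OX./O.X]-1* (0,2)[.XO/OX./O.X]-1 (1,2)[.X./OXO/O.X]-1 (2,1)[.X./OX./OOX]-1
p3 X@[OX./OX./O.X]: (0,2)[OXX/OX./O.X]+1* (1,2)[OX./OXX/O.X]+1 (2,1)[OX./OX./OXX]+1
p4 O@[OXX/OX./O.X]: (1,2)[OXX/OXO/O.X]-1* (2,1)[OXX/OX./OOX]-1
p5 X@[OXX/OXO/O.X]: (2,1)[OXX/OXO/OXX]+1*
p6 O@[OXX/OXO/OXX] terminal -1; root [.X./O../O.X] d5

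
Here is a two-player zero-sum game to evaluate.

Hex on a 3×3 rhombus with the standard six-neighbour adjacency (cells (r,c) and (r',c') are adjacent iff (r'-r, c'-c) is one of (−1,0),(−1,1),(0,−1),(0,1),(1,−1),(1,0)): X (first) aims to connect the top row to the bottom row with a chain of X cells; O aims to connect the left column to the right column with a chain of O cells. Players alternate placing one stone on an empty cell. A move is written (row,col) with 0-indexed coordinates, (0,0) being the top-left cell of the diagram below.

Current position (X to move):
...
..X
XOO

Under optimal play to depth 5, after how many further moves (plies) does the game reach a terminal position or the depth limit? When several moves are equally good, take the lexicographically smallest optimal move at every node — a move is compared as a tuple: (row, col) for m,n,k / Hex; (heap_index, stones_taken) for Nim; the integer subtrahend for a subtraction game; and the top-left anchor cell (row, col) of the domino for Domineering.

PV length from [.../..X/XOO]: 5 plies

ply 1, X at .../..X/XOO | (0,0)=+1→X../..X/XOO*; (0,1)=+1→.X./..X/XOO; (0,2)=+1→..X/..X/XOO; (1,0)=+1→.../X.X/XOO; (1,1)=+1→.../.XX/XOO
ply 2, O at X../..X/XOO | (0,1)=-1→XO./..X/XOO*; (0,2)=-1→X.O/..X/XOO; (1,0)=-1→X../O.X/XOO; (1,1)=-1→X../.OX/XOO
ply 3, X at XO./..X/XOO | (0,2)=+1→XOX/..X/XOO*; (1,0)=+1→XO./X.X/XOO; (1,1)=+1→XO./.XX/XOO
ply 4, O at XOX/..X/XOO | (1,0)=-1→XOX/O.X/XOO*; (1,1)=-1→XOX/.OX/XOO
ply 5, X at XOX/O.X/XOO | (1,1)=+1→XOX/OXX/XOO*
ply 6: XOX/OXX/XOO is terminal -1 (O); from .../..X/XOO depth 5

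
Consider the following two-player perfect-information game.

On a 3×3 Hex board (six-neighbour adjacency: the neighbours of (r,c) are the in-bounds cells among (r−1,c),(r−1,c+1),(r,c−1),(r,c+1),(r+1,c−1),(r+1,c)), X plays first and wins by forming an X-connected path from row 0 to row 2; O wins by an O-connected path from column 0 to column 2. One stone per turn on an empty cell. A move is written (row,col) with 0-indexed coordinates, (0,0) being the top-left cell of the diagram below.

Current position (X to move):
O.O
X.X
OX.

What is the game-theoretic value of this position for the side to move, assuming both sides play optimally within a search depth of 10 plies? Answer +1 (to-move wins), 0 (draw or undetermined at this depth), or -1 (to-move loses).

value(O.O/X.X/OX., X) = -1

[O.O/X.X/OX.] X move#1: (0,1):-1/OXO/X.X/OX.*, (1,1):-1/O.O/XXX/OX., (2,2):-1/O.O/X.X/OXX
[OXO/X.X/OX.] O move#2: (1,1):+1/OXO/XOX/OX.*, (2,2):-1/OXO/X.X/OXO
[OXO/XOX/OX.] end (terminal -1, X#3); searched O.O/X.X/OX. to 10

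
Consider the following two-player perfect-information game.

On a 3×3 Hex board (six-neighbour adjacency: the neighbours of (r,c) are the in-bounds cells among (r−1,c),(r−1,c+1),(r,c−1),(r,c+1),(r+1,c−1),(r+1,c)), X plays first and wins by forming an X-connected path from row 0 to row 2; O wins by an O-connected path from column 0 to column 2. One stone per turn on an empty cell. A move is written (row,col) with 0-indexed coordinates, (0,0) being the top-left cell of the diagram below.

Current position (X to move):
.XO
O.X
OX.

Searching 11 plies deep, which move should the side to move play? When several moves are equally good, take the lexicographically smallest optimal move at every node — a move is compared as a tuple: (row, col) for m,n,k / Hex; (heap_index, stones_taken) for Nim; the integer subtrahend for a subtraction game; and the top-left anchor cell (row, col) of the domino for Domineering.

X's best at [.XO/O.X/OX.]: (1,1)

[.XO/O.X/OX.] X move#1: (0,0):-1/XXO/O.X/OX., (1,1):+1/.XO/OXX/OX.*, (2,2):-1/.XO/O.X/OXX
[.XO/OXX/OX.] end (terminal -1, O#2); searched .XO/O.X/OX. to 11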